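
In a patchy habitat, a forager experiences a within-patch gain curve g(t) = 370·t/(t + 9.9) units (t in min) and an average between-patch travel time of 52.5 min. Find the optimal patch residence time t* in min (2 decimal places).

22.80 min

Maximise g(t)/(T+t): set derivative to zero → g'(t)(T+t) = g(t).
g'(t) = 370·9.9/(t + 9.9)². Setting 370·9.9/(t+9.9)² = 370t/[(t+9.9)(52.5+t)] gives 9.9(52.5+t) = t(t+9.9), so t² = 9.9×52.5 = 519.8.
t* = √519.8 = 22.8 min.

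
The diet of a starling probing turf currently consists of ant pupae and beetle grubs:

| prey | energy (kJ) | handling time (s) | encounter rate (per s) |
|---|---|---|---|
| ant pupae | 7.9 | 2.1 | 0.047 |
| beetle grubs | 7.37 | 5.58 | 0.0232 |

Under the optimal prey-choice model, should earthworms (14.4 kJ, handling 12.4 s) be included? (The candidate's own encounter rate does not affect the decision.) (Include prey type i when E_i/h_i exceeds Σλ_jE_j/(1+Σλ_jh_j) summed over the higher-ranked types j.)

Current rate: (0.047×7.9 + 0.0232×7.37)/(1 + 0.047×2.1 + 0.0232×5.58) = 0.4415 kJ/s.
Profitability of earthworms: 14.4/12.4 = 1.161 kJ/s.
Since 1.161 > R, including earthworms increases the long-run rate.

Yes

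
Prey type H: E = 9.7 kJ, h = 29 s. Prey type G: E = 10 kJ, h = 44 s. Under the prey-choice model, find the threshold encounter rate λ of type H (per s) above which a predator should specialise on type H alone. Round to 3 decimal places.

Drop type G once their profitability E₂/h₂ falls below the rate achievable on type H alone: E₂/h₂ = λE₁/(1 + λh₁).
Solve for λ: λE₁h₂ = E₂(1 + λh₁) → λ(E₁h₂ − E₂h₁) = E₂ → λ = E₂/(E₁h₂ − E₂h₁).
λ = 10/(9.7×44 − 10×29) = 10/136.8 = 0.0731 per s.

0.073 per s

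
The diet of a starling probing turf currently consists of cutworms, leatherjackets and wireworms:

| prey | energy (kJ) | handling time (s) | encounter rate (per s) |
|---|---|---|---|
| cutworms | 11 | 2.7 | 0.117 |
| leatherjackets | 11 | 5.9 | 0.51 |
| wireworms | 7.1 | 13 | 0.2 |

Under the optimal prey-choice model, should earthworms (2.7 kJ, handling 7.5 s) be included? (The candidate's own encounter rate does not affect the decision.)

No

Intake rate on the current diet: R = (0.117×11 + 0.51×11 + 0.2×7.1) / (1 + 0.117×2.7 + 0.51×5.9 + 0.2×13) = 8.317/6.925 = 1.201 kJ/s.
Profitability of earthworms: 2.7/7.5 = 0.36 kJ/s.
0.36 < 1.201, so adding earthworms would lower the average — exclude it.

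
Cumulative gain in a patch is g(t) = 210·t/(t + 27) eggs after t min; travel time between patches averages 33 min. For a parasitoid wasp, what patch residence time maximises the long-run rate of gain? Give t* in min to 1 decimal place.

By the marginal value theorem, leave when the instantaneous gain rate g'(t) equals the habitat-wide average g(t)/(T + t).
g'(t) = 210·27/(t + 27)². Setting 210·27/(t+27)² = 210t/[(t+27)(33+t)] gives 27(33+t) = t(t+27), so t² = 27×33 = 891.
t* = √891 = 29.85 min.

29.8 min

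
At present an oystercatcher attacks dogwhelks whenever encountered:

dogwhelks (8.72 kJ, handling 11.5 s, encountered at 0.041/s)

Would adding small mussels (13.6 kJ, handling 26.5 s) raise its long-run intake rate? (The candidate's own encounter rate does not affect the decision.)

Current rate: (0.041×8.72)/(1 + 0.041×11.5) = 0.243 kJ/s.
Profitability of small mussels: 13.6/26.5 = 0.5132 kJ/s.
0.5132 > 0.243, so adding small mussels raises the average — include it.

Yes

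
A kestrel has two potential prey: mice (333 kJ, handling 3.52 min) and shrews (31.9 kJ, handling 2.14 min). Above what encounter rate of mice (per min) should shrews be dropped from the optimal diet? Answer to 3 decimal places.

At the threshold, the rate on mice alone equals the profitability of shrews: λ·333/(1 + λ·3.52) = 31.9/2.14 = 14.91.
Rearranging, λ(333 − 14.91×3.52) = 14.91, so λ = 14.91/280.5 = 0.05314 per min.

0.053 per min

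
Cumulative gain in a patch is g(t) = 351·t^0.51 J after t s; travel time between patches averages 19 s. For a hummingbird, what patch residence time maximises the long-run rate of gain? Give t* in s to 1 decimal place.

Optimal t* satisfies g'(t*) = g(t*)/(T + t*).
g'(t) = 0.51·351·t^-0.49. Setting 0.51·351·t^-0.49 = 351·t^0.51/(19+t) gives 0.51(19+t) = t, so 0.49·t = 0.51×19.
t* = 0.51×19/0.49 = 19.78 s.

19.8 s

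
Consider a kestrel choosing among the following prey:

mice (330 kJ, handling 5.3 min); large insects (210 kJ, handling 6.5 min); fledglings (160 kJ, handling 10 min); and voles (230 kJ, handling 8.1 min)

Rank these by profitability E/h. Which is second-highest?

large insects

Profitability E/h (kJ/min): mice = 330/5.3 = 62.3, large insects = 210/6.5 = 32.3, fledglings = 160/10 = 16, voles = 230/8.1 = 28.4.
Ranked: mice > large insects > voles > fledglings.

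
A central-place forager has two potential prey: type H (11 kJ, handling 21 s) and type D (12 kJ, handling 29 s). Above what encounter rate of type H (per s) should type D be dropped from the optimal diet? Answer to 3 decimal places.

Drop type D once their profitability E₂/h₂ falls below the rate achievable on type H alone: E₂/h₂ = λE₁/(1 + λh₁).
Solve for λ: λE₁h₂ = E₂(1 + λh₁) → λ(E₁h₂ − E₂h₁) = E₂ → λ = E₂/(E₁h₂ − E₂h₁).
λ = 12/(11×29 − 12×21) = 12/67 = 0.1791 per s.

0.179 per s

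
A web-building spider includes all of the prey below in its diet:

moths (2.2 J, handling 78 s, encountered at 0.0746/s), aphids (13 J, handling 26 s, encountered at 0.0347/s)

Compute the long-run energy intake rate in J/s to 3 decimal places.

0.080 J/s

R = Σλ_iE_i / (1 + Σλ_ih_i)
Numerator: 0.0746×2.2 + 0.0347×13 = 0.6152
Denominator: 1 + 0.0746×78 + 0.0347×26 = 7.721
R = 0.6152/7.721 = 0.07968 J/s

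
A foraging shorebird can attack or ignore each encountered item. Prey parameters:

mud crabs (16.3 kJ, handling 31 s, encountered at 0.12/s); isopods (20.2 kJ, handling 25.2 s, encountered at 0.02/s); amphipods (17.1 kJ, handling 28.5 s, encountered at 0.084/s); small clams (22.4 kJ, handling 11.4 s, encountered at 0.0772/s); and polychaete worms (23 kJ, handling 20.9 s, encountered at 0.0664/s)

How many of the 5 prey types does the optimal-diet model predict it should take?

2

Rank by E/h (kJ/s): small clams 1.96, polychaete worms 1.1, isopods 0.802, amphipods 0.6, mud crabs 0.526. Include each in turn until the next type's E/h falls below the running intake rate.
Rate on top 1: 0.9198. polychaete worms: 1.1 > 0.9198 → include.
Rate on top 2: 0.9965. isopods: 0.802 < 0.9965 → exclude; stop.
Optimal diet: small clams, polychaete worms — 2 of 5 types.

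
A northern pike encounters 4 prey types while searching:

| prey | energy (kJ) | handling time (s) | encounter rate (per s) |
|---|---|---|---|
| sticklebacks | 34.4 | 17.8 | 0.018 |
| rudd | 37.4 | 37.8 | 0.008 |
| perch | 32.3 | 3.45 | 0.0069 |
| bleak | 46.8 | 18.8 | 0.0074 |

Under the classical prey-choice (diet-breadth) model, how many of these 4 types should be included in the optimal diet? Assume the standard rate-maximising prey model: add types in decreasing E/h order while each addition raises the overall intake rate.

4

E/h in descending order: perch 9.36, bleak 2.49, sticklebacks 1.93, rudd 0.989 kJ/s. The optimal diet is the largest prefix of this list for which every included type satisfies E_i/h_i > R on the types above it.
Rate on top 1: 0.2177. bleak: 2.49 > 0.2177 → include.
Rate on top 2: 0.4894. sticklebacks: 1.93 > 0.4894 → include.
Rate on top 3: 0.8012. rudd: 0.989 > 0.8012 → include.
Optimal diet: perch, bleak, sticklebacks, rudd — 4 of 4 types.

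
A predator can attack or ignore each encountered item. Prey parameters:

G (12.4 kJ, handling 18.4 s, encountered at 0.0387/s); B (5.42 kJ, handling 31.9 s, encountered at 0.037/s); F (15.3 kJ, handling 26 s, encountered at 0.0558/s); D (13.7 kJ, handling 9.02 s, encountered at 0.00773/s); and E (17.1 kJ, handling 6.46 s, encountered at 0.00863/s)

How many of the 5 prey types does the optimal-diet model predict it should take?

E/h in descending order: E 2.65, D 1.52, G 0.674, F 0.588, B 0.17 kJ/s. The optimal diet is the largest prefix of this list for which every included type satisfies E_i/h_i > R on the types above it.
Rate on top 1: 0.1398. D: 1.52 > 0.1398 → include.
Rate on top 2: 0.2252. G: 0.674 > 0.2252 → include.
Rate on top 3: 0.3991. F: 0.588 > 0.3991 → include.
Rate on top 4: 0.4826. B: 0.17 < 0.4826 → exclude; stop.
Optimal diet: E, D, G, F — 4 of 5 types.

4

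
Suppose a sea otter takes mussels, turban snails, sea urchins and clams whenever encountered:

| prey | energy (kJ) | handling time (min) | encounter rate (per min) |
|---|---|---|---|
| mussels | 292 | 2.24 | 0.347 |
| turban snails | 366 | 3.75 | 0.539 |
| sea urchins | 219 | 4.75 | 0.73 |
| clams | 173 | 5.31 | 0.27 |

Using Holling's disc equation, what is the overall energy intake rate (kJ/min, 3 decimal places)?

58.068 kJ/min

R = Σλ_iE_i / (1 + Σλ_ih_i)
Numerator: 0.347×292 + 0.539×366 + 0.73×219 + 0.27×173 = 505.2
Denominator: 1 + 0.347×2.24 + 0.539×3.75 + 0.73×4.75 + 0.27×5.31 = 8.7
R = 505.2/8.7 = 58.07 kJ/min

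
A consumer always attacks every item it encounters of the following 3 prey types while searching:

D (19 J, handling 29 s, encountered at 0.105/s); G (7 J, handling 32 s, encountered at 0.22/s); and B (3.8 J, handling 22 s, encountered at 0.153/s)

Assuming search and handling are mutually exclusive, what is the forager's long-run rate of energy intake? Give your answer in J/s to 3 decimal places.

Energy encountered per unit search time: 0.105×19 + 0.22×7 + 0.153×3.8 = 4.116 J/s.
Handling time per unit search time: 0.105×29 + 0.22×32 + 0.153×22 = 13.45.
Rate = 4.116/(1 + 13.45) = 0.2849 J/s.

0.285 J/s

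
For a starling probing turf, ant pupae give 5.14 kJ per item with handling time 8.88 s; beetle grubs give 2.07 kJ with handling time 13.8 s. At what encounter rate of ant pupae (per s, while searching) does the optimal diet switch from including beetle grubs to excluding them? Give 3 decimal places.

The zero-one rule: include beetle grubs iff E₂/h₂ > λE₁/(1+λh₁). Equality gives the switch point.
λE₁h₂ = E₂ + λE₂h₁ ⇒ λ = E₂/(E₁h₂ − E₂h₁) = 2.07/(70.93 − 18.38) = 0.03939 per s.

0.039 per s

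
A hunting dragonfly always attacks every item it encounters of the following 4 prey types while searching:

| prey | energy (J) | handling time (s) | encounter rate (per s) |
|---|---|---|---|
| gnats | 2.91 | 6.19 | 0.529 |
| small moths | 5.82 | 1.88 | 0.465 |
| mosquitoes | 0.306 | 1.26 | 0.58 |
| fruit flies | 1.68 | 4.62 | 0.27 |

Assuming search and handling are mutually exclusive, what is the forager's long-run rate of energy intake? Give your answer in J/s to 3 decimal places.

R = (0.529×2.91 + 0.465×5.82 + 0.58×0.306 + 0.27×1.68) / (1 + 0.529×6.19 + 0.465×1.88 + 0.58×1.26 + 0.27×4.62) = 4.877/7.127 = 0.6843 J/s.

0.684 J/s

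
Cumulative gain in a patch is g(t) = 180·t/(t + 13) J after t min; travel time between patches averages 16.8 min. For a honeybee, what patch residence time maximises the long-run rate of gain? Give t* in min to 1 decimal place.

Optimal t* satisfies g'(t*) = g(t*)/(T + t*).
g'(t) = 180·13/(t + 13)². Setting 180·13/(t+13)² = 180t/[(t+13)(16.8+t)] gives 13(16.8+t) = t(t+13), so t² = 13×16.8 = 218.4.
t* = √218.4 = 14.78 min.

14.8 min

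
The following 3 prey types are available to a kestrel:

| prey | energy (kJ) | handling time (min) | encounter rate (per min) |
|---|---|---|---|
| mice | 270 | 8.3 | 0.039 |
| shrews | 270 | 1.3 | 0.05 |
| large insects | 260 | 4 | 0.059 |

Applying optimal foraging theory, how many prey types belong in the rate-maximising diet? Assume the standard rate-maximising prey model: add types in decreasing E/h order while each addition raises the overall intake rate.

E/h in descending order: shrews 208, large insects 65, mice 32.5 kJ/min. The optimal diet is the largest prefix of this list for which every included type satisfies E_i/h_i > R on the types above it.
Rate on top 1: 12.68. large insects: 65 > 12.68 → include.
Rate on top 2: 22.17. mice: 32.5 > 22.17 → include.
Optimal diet: shrews, large insects, mice — 3 of 3 types.

3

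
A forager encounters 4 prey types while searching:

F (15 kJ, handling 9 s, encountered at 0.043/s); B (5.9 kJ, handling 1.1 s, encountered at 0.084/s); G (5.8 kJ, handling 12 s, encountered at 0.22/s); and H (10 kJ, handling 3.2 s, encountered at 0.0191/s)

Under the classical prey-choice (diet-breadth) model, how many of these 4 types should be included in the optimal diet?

Profitabilities (E/h, kJ/s): B 5.36, H 3.12, F 1.67, G 0.483. Add prey in this order while the next type's profitability exceeds the intake rate on those already taken.
Rate on top 1: 0.4537. H: 3.12 > 0.4537 → include.
Rate on top 2: 0.5952. F: 1.67 > 0.5952 → include.
Rate on top 3: 0.8644. G: 0.483 < 0.8644 → exclude; stop.
Optimal diet: B, H, F — 3 of 4 types.

3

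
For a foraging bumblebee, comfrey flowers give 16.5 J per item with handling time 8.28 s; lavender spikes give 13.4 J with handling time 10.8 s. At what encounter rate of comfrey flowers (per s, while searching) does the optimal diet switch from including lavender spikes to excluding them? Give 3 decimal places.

The zero-one rule: include lavender spikes iff E₂/h₂ > λE₁/(1+λh₁). Equality gives the switch point.
λE₁h₂ = E₂ + λE₂h₁ ⇒ λ = E₂/(E₁h₂ − E₂h₁) = 13.4/(178.2 − 111) = 0.1993 per s.

0.199 per s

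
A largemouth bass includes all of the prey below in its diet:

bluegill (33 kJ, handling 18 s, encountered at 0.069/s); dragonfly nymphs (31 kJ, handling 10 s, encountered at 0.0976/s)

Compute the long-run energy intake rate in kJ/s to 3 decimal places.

1.648 kJ/s

Energy encountered per unit search time: 0.069×33 + 0.0976×31 = 5.303 kJ/s.
Handling time per unit search time: 0.069×18 + 0.0976×10 = 2.218.
Rate = 5.303/(1 + 2.218) = 1.648 kJ/s.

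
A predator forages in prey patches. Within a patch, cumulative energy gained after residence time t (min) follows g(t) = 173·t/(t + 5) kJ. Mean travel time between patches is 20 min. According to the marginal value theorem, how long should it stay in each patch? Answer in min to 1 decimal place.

Maximise g(t)/(T+t): set derivative to zero → g'(t)(T+t) = g(t).
g'(t) = 173·5/(t + 5)². Setting 173·5/(t+5)² = 173t/[(t+5)(20+t)] gives 5(20+t) = t(t+5), so t² = 5×20 = 100.
t* = √100 = 10 min.

10.0 min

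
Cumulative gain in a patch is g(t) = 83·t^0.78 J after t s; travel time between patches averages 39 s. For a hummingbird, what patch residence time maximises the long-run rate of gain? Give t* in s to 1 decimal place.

138.3 s

Optimal t* satisfies g'(t*) = g(t*)/(T + t*).
g'(t) = 0.78·83·t^-0.22. Setting 0.78·83·t^-0.22 = 83·t^0.78/(39+t) gives 0.78(39+t) = t, so 0.22·t = 0.78×39.
t* = 0.78×39/0.22 = 138.3 s.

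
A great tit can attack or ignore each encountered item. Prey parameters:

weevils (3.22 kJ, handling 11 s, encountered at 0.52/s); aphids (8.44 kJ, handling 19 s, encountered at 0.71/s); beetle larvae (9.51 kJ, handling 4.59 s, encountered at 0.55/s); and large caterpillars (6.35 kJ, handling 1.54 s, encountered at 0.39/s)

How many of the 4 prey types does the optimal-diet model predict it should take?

2

Profitabilities (E/h, kJ/s): large caterpillars 4.12, beetle larvae 2.07, aphids 0.444, weevils 0.293. Add prey in this order while the next type's profitability exceeds the intake rate on those already taken.
Rate on top 1: 1.547. beetle larvae: 2.07 > 1.547 → include.
Rate on top 2: 1.868. aphids: 0.444 < 1.868 → exclude; stop.
Optimal diet: large caterpillars, beetle larvae — 2 of 4 types.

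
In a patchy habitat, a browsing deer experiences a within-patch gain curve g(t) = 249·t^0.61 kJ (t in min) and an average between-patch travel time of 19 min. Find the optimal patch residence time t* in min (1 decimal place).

Optimal t* satisfies g'(t*) = g(t*)/(T + t*).
g'(t) = 0.61·249·t^-0.39. Setting 0.61·249·t^-0.39 = 249·t^0.61/(19+t) gives 0.61(19+t) = t, so 0.39·t = 0.61×19.
t* = 0.61×19/0.39 = 29.72 min.

29.7 min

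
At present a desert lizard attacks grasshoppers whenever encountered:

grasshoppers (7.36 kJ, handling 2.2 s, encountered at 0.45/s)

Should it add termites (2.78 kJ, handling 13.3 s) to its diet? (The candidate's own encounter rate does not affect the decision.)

No

Current rate: (0.45×7.36)/(1 + 0.45×2.2) = 1.664 kJ/s.
Profitability of termites: 2.78/13.3 = 0.209 kJ/s.
0.209 < 1.664, so adding termites would lower the average — exclude it.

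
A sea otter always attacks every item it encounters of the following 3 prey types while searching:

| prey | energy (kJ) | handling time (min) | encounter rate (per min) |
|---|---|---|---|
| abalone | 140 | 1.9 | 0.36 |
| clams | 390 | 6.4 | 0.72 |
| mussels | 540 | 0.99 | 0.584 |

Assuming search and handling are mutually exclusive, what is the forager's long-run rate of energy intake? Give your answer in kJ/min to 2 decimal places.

94.11 kJ/min

R = (0.36×140 + 0.72×390 + 0.584×540) / (1 + 0.36×1.9 + 0.72×6.4 + 0.584×0.99) = 646.6/6.87 = 94.11 kJ/min.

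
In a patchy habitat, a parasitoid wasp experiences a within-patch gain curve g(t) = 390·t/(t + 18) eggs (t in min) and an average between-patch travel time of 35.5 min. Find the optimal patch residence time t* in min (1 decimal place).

Maximise g(t)/(T+t): set derivative to zero → g'(t)(T+t) = g(t).
g'(t) = 390·18/(t + 18)². Setting 390·18/(t+18)² = 390t/[(t+18)(35.5+t)] gives 18(35.5+t) = t(t+18), so t² = 18×35.5 = 639.
t* = √639 = 25.28 min.

25.3 min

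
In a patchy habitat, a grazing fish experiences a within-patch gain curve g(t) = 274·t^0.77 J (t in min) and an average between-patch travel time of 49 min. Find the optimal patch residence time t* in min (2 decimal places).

Optimal t* satisfies g'(t*) = g(t*)/(T + t*).
g'(t) = 0.77·274·t^-0.23. Setting 0.77·274·t^-0.23 = 274·t^0.77/(49+t) gives 0.77(49+t) = t, so 0.23·t = 0.77×49.
t* = 0.77×49/0.23 = 164 min.

164.04 min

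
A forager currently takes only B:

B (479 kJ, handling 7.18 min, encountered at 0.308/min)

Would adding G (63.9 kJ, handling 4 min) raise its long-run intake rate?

No

Current rate: (0.308×479)/(1 + 0.308×7.18) = 45.94 kJ/min.
G: E/h = 63.9/4 = 15.97 kJ/min.
15.97 < 45.94, so adding G would lower the average — exclude it.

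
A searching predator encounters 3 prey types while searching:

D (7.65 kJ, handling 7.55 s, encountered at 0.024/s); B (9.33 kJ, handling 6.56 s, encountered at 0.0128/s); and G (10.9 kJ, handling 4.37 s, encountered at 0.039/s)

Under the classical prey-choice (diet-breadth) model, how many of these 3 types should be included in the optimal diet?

3

E/h in descending order: G 2.49, B 1.42, D 1.01 kJ/s. The optimal diet is the largest prefix of this list for which every included type satisfies E_i/h_i > R on the types above it.
Rate on top 1: 0.3632. B: 1.42 > 0.3632 → include.
Rate on top 2: 0.4341. D: 1.01 > 0.4341 → include.
Optimal diet: G, B, D — 3 of 3 types.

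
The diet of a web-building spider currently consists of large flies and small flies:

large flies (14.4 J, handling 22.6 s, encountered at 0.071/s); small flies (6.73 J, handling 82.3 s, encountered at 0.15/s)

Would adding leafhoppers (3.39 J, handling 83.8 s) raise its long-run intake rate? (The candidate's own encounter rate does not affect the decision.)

Current rate: (0.071×14.4 + 0.15×6.73)/(1 + 0.071×22.6 + 0.15×82.3) = 0.1359 J/s.
leafhoppers: E/h = 3.39/83.8 = 0.04045 J/s.
0.04045 < 0.1359, so adding leafhoppers would lower the average — exclude it.

No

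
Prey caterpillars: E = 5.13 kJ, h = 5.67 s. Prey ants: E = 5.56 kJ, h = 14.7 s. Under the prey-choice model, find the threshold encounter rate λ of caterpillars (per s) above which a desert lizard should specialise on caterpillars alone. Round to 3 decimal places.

0.127 per s

At the threshold, the rate on caterpillars alone equals the profitability of ants: λ·5.13/(1 + λ·5.67) = 5.56/14.7 = 0.3782.
Rearranging, λ(5.13 − 0.3782×5.67) = 0.3782, so λ = 0.3782/2.985 = 0.1267 per s.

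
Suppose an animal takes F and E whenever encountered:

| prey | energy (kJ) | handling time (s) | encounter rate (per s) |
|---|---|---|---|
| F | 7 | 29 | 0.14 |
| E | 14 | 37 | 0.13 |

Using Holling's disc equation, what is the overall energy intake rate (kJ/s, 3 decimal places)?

Energy encountered per unit search time: 0.14×7 + 0.13×14 = 2.8 kJ/s.
Handling time per unit search time: 0.14×29 + 0.13×37 = 8.87.
Rate = 2.8/(1 + 8.87) = 0.2837 kJ/s.

0.284 kJ/s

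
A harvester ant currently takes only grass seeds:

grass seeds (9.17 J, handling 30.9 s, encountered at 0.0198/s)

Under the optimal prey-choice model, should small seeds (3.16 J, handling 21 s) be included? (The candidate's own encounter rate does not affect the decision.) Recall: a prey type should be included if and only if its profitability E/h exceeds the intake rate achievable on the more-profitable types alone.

On grass seeds alone, R = ΣλE/(1+Σλh) = 0.1816/1.612 = 0.1126 J/s.
small seeds: E/h = 3.16/21 = 0.1505 J/s.
0.1505 > 0.1126, so adding small seeds raises the average — include it.

Yes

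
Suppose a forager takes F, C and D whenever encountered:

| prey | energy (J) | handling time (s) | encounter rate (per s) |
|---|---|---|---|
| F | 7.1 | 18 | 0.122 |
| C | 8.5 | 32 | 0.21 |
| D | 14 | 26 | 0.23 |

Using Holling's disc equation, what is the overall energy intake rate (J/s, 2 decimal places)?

0.37 J/s

R = Σλ_iE_i / (1 + Σλ_ih_i)
Numerator: 0.122×7.1 + 0.21×8.5 + 0.23×14 = 5.871
Denominator: 1 + 0.122×18 + 0.21×32 + 0.23×26 = 15.9
R = 5.871/15.9 = 0.3694 J/s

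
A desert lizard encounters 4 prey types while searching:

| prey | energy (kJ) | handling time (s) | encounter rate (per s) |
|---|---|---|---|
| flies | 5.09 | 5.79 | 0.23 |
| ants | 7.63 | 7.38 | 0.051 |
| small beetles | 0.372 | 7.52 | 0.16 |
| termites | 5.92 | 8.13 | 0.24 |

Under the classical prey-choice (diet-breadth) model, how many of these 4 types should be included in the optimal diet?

3

Rank by E/h (kJ/s): ants 1.03, flies 0.879, termites 0.728, small beetles 0.0495. Include each in turn until the next type's E/h falls below the running intake rate.
Rate on top 1: 0.2827. flies: 0.879 > 0.2827 → include.
Rate on top 2: 0.576. termites: 0.728 > 0.576 → include.
Rate on top 3: 0.6397. small beetles: 0.0495 < 0.6397 → exclude; stop.
Optimal diet: ants, flies, termites — 3 of 4 types.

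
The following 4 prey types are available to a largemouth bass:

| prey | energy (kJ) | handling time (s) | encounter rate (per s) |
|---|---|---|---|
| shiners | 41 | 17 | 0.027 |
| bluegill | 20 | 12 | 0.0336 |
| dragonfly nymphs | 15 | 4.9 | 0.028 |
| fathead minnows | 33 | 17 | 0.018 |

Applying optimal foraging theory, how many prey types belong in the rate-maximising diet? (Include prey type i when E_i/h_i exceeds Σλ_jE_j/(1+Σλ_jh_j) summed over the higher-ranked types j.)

4

E/h in descending order: dragonfly nymphs 3.06, shiners 2.41, fathead minnows 1.94, bluegill 1.67 kJ/s. The optimal diet is the largest prefix of this list for which every included type satisfies E_i/h_i > R on the types above it.
Rate on top 1: 0.3693. shiners: 2.41 > 0.3693 → include.
Rate on top 2: 0.9566. fathead minnows: 1.94 > 0.9566 → include.
Rate on top 3: 1.115. bluegill: 1.67 > 1.115 → include.
Optimal diet: dragonfly nymphs, shiners, fathead minnows, bluegill — 4 of 4 types.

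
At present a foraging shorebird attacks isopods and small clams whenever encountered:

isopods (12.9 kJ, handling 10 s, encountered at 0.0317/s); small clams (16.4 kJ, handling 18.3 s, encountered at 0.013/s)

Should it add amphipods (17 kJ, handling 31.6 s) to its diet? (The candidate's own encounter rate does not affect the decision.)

Current rate: (0.0317×12.9 + 0.013×16.4)/(1 + 0.0317×10 + 0.013×18.3) = 0.4001 kJ/s.
amphipods: E/h = 17/31.6 = 0.538 kJ/s.
0.538 > 0.4001, so adding amphipods raises the average — include it.

Yes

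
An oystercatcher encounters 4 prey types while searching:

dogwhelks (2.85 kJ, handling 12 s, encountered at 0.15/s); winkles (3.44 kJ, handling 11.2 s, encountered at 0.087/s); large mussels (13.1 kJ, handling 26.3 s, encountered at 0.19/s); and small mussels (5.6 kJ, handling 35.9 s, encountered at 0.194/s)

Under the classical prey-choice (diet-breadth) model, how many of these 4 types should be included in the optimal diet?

Profitabilities (E/h, kJ/s): large mussels 0.498, winkles 0.307, dogwhelks 0.238, small mussels 0.156. Add prey in this order while the next type's profitability exceeds the intake rate on those already taken.
Rate on top 1: 0.415. winkles: 0.307 < 0.415 → exclude; stop.
Optimal diet: large mussels — 1 of 4 types.

1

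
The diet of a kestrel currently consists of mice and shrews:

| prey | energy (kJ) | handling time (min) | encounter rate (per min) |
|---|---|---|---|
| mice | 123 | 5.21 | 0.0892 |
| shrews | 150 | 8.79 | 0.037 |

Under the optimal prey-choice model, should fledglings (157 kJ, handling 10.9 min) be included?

Yes

On mice and shrews alone, R = ΣλE/(1+Σλh) = 16.52/1.79 = 9.23 kJ/min.
fledglings: E/h = 157/10.9 = 14.4 kJ/min.
14.4 > 9.23, so adding fledglings raises the average — include it.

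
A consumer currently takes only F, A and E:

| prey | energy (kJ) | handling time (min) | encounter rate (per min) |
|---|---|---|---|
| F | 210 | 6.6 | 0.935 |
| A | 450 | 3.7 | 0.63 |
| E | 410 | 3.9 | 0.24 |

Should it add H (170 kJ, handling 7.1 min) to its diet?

No

Intake rate on the current diet: R = (0.935×210 + 0.63×450 + 0.24×410) / (1 + 0.935×6.6 + 0.63×3.7 + 0.24×3.9) = 578.2/10.44 = 55.4 kJ/min.
H: E/h = 170/7.1 = 23.94 kJ/min.
23.94 < 55.4, so adding H would lower the average — exclude it.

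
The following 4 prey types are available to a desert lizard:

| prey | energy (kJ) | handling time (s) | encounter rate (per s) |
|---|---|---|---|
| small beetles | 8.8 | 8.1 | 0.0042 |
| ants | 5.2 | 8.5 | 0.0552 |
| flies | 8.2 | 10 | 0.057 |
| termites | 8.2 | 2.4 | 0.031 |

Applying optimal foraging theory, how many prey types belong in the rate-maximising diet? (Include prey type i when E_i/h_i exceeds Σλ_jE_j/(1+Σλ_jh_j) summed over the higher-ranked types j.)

Rank by E/h (kJ/s): termites 3.42, small beetles 1.09, flies 0.82, ants 0.612. Include each in turn until the next type's E/h falls below the running intake rate.
Rate on top 1: 0.2366. small beetles: 1.09 > 0.2366 → include.
Rate on top 2: 0.2627. flies: 0.82 > 0.2627 → include.
Rate on top 3: 0.4519. ants: 0.612 > 0.4519 → include.
Optimal diet: termites, small beetles, flies, ants — 4 of 4 types.

4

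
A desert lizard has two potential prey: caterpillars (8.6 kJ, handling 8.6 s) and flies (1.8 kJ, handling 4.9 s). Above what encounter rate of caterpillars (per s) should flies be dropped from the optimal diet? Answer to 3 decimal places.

At the threshold, the rate on caterpillars alone equals the profitability of flies: λ·8.6/(1 + λ·8.6) = 1.8/4.9 = 0.3673.
Rearranging, λ(8.6 − 0.3673×8.6) = 0.3673, so λ = 0.3673/5.441 = 0.06752 per s.

0.068 per s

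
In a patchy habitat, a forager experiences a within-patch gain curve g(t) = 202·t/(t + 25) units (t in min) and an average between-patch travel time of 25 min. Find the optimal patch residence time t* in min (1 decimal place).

Maximise g(t)/(T+t): set derivative to zero → g'(t)(T+t) = g(t).
g'(t) = 202·25/(t + 25)². Setting 202·25/(t+25)² = 202t/[(t+25)(25+t)] gives 25(25+t) = t(t+25), so t² = 25×25 = 625.
t* = √625 = 25 min.

25.0 min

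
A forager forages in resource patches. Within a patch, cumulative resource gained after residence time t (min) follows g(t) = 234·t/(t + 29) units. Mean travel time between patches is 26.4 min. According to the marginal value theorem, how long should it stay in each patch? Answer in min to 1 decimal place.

27.7 min

Maximise g(t)/(T+t): set derivative to zero → g'(t)(T+t) = g(t).
g'(t) = 234·29/(t + 29)². Setting 234·29/(t+29)² = 234t/[(t+29)(26.4+t)] gives 29(26.4+t) = t(t+29), so t² = 29×26.4 = 765.6.
t* = √765.6 = 27.67 min.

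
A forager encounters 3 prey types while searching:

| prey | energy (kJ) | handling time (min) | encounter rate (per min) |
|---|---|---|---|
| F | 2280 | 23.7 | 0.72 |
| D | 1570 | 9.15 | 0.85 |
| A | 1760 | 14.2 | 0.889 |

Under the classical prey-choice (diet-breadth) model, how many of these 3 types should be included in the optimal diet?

E/h in descending order: D 172, A 124, F 96.2 kJ/min. The optimal diet is the largest prefix of this list for which every included type satisfies E_i/h_i > R on the types above it.
Rate on top 1: 152. A: 124 < 152 → exclude; stop.
Optimal diet: D — 1 of 3 types.

1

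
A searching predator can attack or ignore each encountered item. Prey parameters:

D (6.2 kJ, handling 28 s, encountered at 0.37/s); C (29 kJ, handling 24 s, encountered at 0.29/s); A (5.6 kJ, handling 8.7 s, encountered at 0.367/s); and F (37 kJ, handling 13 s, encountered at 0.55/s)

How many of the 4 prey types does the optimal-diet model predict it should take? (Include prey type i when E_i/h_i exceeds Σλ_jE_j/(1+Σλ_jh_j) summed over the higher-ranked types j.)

1

Rank by E/h (kJ/s): F 2.85, C 1.21, A 0.644, D 0.221. Include each in turn until the next type's E/h falls below the running intake rate.
Rate on top 1: 2.497. C: 1.21 < 2.497 → exclude; stop.
Optimal diet: F — 1 of 4 types.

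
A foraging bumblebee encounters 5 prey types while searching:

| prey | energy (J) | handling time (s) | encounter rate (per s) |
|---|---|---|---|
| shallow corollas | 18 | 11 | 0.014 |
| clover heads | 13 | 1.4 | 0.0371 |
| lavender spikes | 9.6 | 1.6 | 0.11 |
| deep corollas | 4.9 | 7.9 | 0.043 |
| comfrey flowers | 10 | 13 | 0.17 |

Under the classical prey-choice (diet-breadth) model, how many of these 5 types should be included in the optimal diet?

Profitabilities (E/h, J/s): clover heads 9.29, lavender spikes 6, shallow corollas 1.64, comfrey flowers 0.769, deep corollas 0.62. Add prey in this order while the next type's profitability exceeds the intake rate on those already taken.
Rate on top 1: 0.4585. lavender spikes: 6 > 0.4585 → include.
Rate on top 2: 1.253. shallow corollas: 1.64 > 1.253 → include.
Rate on top 3: 1.295. comfrey flowers: 0.769 < 1.295 → exclude; stop.
Optimal diet: clover heads, lavender spikes, shallow corollas — 3 of 5 types.

3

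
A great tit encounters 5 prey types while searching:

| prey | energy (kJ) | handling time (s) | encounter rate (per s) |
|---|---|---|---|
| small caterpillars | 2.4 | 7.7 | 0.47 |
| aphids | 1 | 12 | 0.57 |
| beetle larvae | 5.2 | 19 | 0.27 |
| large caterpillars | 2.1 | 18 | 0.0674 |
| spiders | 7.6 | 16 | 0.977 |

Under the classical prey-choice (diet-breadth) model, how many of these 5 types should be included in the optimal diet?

Rank by E/h (kJ/s): spiders 0.475, small caterpillars 0.312, beetle larvae 0.274, large caterpillars 0.117, aphids 0.0833. Include each in turn until the next type's E/h falls below the running intake rate.
Rate on top 1: 0.4464. small caterpillars: 0.312 < 0.4464 → exclude; stop.
Optimal diet: spiders — 1 of 5 types.

1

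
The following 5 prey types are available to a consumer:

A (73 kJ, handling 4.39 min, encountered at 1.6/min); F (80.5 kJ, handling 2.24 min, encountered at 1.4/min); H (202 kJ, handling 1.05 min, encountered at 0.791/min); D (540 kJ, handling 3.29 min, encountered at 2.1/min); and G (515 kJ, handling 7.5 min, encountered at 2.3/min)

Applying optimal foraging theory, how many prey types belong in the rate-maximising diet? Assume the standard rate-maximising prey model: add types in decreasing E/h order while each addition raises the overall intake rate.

Rank by E/h (kJ/min): H 192, D 164, G 68.7, F 35.9, A 16.6. Include each in turn until the next type's E/h falls below the running intake rate.
Rate on top 1: 87.29. D: 164 > 87.29 → include.
Rate on top 2: 148. G: 68.7 < 148 → exclude; stop.
Optimal diet: H, D — 2 of 5 types.

2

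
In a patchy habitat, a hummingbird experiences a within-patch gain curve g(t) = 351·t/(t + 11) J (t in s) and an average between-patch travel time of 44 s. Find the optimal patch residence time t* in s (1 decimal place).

22.0 s

Optimal t* satisfies g'(t*) = g(t*)/(T + t*).
g'(t) = 351·11/(t + 11)². Setting 351·11/(t+11)² = 351t/[(t+11)(44+t)] gives 11(44+t) = t(t+11), so t² = 11×44 = 484.
t* = √484 = 22 s.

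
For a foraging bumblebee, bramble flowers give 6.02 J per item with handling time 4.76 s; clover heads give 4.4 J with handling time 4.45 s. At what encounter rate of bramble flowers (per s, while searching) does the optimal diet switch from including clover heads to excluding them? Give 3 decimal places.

The zero-one rule: include clover heads iff E₂/h₂ > λE₁/(1+λh₁). Equality gives the switch point.
λE₁h₂ = E₂ + λE₂h₁ ⇒ λ = E₂/(E₁h₂ − E₂h₁) = 4.4/(26.79 − 20.94) = 0.7528 per s.

0.753 per s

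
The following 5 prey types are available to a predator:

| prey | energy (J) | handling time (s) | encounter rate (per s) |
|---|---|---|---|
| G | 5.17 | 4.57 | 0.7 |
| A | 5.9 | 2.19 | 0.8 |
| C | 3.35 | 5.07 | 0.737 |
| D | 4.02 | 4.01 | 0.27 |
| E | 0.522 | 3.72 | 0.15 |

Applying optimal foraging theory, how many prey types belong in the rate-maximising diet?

1

Rank by E/h (J/s): A 2.69, G 1.13, D 1, C 0.661, E 0.14. Include each in turn until the next type's E/h falls below the running intake rate.
Rate on top 1: 1.715. G: 1.13 < 1.715 → exclude; stop.
Optimal diet: A — 1 of 5 types.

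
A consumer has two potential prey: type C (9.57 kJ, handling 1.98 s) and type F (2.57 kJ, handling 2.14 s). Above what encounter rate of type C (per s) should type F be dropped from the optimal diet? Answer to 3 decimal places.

0.167 per s

Drop type F once their profitability E₂/h₂ falls below the rate achievable on type C alone: E₂/h₂ = λE₁/(1 + λh₁).
Solve for λ: λE₁h₂ = E₂(1 + λh₁) → λ(E₁h₂ − E₂h₁) = E₂ → λ = E₂/(E₁h₂ − E₂h₁).
λ = 2.57/(9.57×2.14 − 2.57×1.98) = 2.57/15.39 = 0.167 per s.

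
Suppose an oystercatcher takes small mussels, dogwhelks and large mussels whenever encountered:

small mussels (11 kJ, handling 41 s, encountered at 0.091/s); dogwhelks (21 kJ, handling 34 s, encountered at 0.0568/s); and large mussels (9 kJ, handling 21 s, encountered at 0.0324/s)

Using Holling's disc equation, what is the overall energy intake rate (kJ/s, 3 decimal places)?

R = Σλ_iE_i / (1 + Σλ_ih_i)
Numerator: 0.091×11 + 0.0568×21 + 0.0324×9 = 2.485
Denominator: 1 + 0.091×41 + 0.0568×34 + 0.0324×21 = 7.343
R = 2.485/7.343 = 0.3385 kJ/s

0.338 kJ/s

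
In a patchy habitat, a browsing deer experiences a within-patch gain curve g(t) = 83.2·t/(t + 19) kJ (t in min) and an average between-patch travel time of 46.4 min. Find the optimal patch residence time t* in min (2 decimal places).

29.69 min

Maximise g(t)/(T+t): set derivative to zero → g'(t)(T+t) = g(t).
g'(t) = 83.2·19/(t + 19)². Setting 83.2·19/(t+19)² = 83.2t/[(t+19)(46.4+t)] gives 19(46.4+t) = t(t+19), so t² = 19×46.4 = 881.6.
t* = √881.6 = 29.69 min.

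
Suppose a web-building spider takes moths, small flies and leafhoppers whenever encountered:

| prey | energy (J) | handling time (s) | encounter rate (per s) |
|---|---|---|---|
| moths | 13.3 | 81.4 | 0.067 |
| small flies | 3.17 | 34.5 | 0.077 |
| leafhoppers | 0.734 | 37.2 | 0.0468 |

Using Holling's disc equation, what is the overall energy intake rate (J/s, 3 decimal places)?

R = (0.067×13.3 + 0.077×3.17 + 0.0468×0.734) / (1 + 0.067×81.4 + 0.077×34.5 + 0.0468×37.2) = 1.17/10.85 = 0.1078 J/s.

0.108 J/s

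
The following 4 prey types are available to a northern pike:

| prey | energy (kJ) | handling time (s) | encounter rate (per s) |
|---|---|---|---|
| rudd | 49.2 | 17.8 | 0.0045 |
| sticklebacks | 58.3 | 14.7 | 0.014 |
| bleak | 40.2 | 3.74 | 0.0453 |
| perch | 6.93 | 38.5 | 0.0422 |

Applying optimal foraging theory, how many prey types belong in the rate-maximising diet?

Rank by E/h (kJ/s): bleak 10.7, sticklebacks 3.97, rudd 2.76, perch 0.18. Include each in turn until the next type's E/h falls below the running intake rate.
Rate on top 1: 1.557. sticklebacks: 3.97 > 1.557 → include.
Rate on top 2: 1.918. rudd: 2.76 > 1.918 → include.
Rate on top 3: 1.964. perch: 0.18 < 1.964 → exclude; stop.
Optimal diet: bleak, sticklebacks, rudd — 3 of 4 types.

3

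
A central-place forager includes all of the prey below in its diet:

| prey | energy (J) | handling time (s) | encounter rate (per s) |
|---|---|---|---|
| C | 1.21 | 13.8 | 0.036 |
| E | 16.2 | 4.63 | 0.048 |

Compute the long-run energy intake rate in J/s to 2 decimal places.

R = Σλ_iE_i / (1 + Σλ_ih_i)
Numerator: 0.036×1.21 + 0.048×16.2 = 0.8212
Denominator: 1 + 0.036×13.8 + 0.048×4.63 = 1.719
R = 0.8212/1.719 = 0.4777 J/s

0.48 J/s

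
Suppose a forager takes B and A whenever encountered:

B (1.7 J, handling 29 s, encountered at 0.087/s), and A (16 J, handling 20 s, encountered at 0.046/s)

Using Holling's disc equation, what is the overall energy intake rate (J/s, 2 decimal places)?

Energy encountered per unit search time: 0.087×1.7 + 0.046×16 = 0.8839 J/s.
Handling time per unit search time: 0.087×29 + 0.046×20 = 3.443.
Rate = 0.8839/(1 + 3.443) = 0.1989 J/s.

0.20 J/s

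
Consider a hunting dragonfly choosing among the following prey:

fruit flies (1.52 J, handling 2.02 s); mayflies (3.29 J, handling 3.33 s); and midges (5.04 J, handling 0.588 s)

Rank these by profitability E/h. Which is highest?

midges

In descending order of E/h:
midges: 5.04/0.588 = 8.57 J/s
mayflies: 3.29/3.33 = 0.988 J/s
fruit flies: 1.52/2.02 = 0.752 J/s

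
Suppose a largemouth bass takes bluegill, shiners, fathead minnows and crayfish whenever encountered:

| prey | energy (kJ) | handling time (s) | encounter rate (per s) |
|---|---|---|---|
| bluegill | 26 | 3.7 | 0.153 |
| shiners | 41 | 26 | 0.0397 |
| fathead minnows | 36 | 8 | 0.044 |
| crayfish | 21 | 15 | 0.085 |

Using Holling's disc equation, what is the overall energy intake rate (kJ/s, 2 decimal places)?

R = (0.153×26 + 0.0397×41 + 0.044×36 + 0.085×21) / (1 + 0.153×3.7 + 0.0397×26 + 0.044×8 + 0.085×15) = 8.975/4.225 = 2.124 kJ/s.

2.12 kJ/s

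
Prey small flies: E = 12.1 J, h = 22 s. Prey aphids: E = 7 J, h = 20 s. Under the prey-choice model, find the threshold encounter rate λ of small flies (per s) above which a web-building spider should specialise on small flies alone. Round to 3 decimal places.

0.080 per s

The zero-one rule: include aphids iff E₂/h₂ > λE₁/(1+λh₁). Equality gives the switch point.
λE₁h₂ = E₂ + λE₂h₁ ⇒ λ = E₂/(E₁h₂ − E₂h₁) = 7/(242 − 154) = 0.07955 per s.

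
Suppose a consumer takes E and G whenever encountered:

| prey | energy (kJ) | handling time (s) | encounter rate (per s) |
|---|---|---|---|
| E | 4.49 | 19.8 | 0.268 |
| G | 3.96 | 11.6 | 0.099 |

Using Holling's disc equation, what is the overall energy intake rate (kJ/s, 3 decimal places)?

Energy encountered per unit search time: 0.268×4.49 + 0.099×3.96 = 1.595 kJ/s.
Handling time per unit search time: 0.268×19.8 + 0.099×11.6 = 6.455.
Rate = 1.595/(1 + 6.455) = 0.214 kJ/s.

0.214 kJ/s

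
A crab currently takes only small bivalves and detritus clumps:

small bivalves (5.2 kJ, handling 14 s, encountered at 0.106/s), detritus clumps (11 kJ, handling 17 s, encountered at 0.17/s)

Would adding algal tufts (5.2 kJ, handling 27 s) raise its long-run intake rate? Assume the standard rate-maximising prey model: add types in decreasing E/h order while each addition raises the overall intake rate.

No

Current rate: (0.106×5.2 + 0.17×11)/(1 + 0.106×14 + 0.17×17) = 0.4505 kJ/s.
Profitability of algal tufts: 5.2/27 = 0.1926 kJ/s.
Since 0.1926 < R, time spent handling algal tufts is better spent searching.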